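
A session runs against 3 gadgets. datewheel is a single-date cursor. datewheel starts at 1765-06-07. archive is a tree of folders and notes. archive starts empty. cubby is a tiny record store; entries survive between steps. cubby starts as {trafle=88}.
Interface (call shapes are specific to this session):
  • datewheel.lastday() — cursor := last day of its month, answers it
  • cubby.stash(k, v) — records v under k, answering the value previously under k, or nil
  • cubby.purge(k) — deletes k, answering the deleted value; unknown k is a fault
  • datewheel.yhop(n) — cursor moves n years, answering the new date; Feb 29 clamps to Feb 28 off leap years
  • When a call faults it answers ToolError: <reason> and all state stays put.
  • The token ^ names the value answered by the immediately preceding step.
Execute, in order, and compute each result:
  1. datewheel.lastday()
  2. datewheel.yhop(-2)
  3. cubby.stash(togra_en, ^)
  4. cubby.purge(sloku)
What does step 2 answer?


>> datewheel.lastday()
<< 1765-06-30
>> datewheel.yhop(-2)
<< 1763-06-30
>> cubby.stash(togra_en, ^)
<< nil
>> cubby.purge(sloku)
<< ToolError: no such key sloku

Answer: 1763-06-30


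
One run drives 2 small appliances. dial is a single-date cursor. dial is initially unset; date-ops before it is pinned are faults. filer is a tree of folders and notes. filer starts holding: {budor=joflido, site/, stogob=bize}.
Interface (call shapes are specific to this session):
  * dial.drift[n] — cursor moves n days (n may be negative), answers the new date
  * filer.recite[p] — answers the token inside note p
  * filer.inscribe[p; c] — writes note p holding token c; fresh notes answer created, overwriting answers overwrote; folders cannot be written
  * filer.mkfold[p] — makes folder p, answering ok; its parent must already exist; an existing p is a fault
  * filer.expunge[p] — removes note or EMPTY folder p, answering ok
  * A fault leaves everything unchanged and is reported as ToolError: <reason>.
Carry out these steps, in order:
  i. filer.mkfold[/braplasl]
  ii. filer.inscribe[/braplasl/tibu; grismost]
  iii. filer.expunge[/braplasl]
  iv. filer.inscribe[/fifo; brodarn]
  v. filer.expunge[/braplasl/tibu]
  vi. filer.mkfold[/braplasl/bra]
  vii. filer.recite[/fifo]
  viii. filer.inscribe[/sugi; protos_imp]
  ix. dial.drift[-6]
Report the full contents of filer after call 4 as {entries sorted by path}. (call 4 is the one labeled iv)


Answer: {braplasl/, braplasl/tibu=grismost, budor=joflido, fifo=brodarn, site/, stogob=bize}

Derivation:
Calling filer.mkfold on /braplasl, — result: ok.
Calling filer.inscribe on /braplasl/tibu, grismost, → created.
Using filer.expunge on /braplasl, and see ToolError: not empty.
I try filer.inscribe on /fifo, brodarn, — result: created.
Now I run filer.expunge on /braplasl/tibu, and observe ok.
I call filer.mkfold on /braplasl/bra, which returns ok.
Then filer.recite on /fifo, → brodarn.
Next I call filer.inscribe on /sugi, protos_imp, → created.
Invoking dial.drift on -6: ToolError: no date set.


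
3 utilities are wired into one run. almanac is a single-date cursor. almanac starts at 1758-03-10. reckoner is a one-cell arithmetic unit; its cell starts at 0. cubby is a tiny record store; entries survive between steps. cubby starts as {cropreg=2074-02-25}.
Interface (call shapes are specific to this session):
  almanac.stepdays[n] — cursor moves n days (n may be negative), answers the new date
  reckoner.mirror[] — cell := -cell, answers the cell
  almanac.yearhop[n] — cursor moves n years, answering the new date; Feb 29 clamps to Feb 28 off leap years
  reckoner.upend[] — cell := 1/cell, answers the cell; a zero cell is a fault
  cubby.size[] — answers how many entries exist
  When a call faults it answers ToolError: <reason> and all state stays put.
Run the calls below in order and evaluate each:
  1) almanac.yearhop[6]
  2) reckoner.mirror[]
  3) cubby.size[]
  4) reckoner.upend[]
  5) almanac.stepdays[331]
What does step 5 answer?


Answer: 1765-02-04

Derivation:
% yearhop n=6
[out] 1764-03-10
% mirror
[out] 0
% size
[out] 1
% upend
[out] ToolError: reciprocal of zero
% stepdays n=331
[out] 1765-02-04


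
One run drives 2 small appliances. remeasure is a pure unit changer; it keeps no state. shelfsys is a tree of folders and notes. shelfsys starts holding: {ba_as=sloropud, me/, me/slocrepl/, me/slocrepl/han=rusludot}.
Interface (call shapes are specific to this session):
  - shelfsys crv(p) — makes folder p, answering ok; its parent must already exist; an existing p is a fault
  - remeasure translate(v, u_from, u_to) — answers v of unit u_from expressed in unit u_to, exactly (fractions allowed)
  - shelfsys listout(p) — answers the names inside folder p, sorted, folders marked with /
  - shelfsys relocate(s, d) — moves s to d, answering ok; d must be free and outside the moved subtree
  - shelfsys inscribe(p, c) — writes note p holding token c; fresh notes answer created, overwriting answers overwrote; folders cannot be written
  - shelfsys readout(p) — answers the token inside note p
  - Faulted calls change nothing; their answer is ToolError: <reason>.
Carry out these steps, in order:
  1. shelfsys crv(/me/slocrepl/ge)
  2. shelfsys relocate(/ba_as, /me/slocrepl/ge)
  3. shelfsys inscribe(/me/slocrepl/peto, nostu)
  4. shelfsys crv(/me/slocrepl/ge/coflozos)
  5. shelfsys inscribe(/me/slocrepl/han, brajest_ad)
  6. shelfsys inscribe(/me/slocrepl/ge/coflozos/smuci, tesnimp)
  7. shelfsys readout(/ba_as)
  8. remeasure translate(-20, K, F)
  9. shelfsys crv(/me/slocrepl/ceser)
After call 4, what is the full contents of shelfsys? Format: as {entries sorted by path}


Calling shelfsys crv(/me/slocrepl/ge), giving ok.
I call shelfsys relocate(/ba_as, /me/slocrepl/ge), giving ToolError: exists.
Next I call shelfsys inscribe(/me/slocrepl/peto, nostu), and observe created.
I use shelfsys crv(/me/slocrepl/ge/coflozos): ok.
I try shelfsys inscribe(/me/slocrepl/han, brajest_ad): overwrote.
Next I call shelfsys inscribe(/me/slocrepl/ge/coflozos/smuci, tesnimp), and observe created.
Now I run shelfsys readout(/ba_as), and get sloropud.
Calling remeasure translate(-20, K, F), and get -49567/100.
Next I call shelfsys crv(/me/slocrepl/ceser), and observe ok.

Answer: {ba_as=sloropud, me/, me/slocrepl/, me/slocrepl/ge/, me/slocrepl/ge/coflozos/, me/slocrepl/han=rusludot, me/slocrepl/peto=nostu}


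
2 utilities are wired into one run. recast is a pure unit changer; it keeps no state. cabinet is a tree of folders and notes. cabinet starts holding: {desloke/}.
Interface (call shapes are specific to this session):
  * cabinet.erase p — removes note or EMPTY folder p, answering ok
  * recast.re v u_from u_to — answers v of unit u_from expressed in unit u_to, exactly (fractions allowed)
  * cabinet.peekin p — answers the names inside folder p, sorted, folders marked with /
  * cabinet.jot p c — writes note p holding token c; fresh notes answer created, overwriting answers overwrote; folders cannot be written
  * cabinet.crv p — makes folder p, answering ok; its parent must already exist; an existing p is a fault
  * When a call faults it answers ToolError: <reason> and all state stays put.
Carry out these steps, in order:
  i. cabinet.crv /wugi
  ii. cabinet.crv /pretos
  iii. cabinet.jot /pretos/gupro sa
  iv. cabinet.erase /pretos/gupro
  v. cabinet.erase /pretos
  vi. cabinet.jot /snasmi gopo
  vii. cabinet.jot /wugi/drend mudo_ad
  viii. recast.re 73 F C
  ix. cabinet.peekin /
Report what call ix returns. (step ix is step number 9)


Answer: [desloke/, snasmi, wugi/]

Derivation:
// cabinet.crv(p='/wugi') == ok
// cabinet.crv(p='/pretos') == ok
// cabinet.jot(p='/pretos/gupro', c='sa') == created
// cabinet.erase(p='/pretos/gupro') == ok
// cabinet.erase(p='/pretos') == ok
// cabinet.jot(p='/snasmi', c='gopo') == created
// cabinet.jot(p='/wugi/drend', c='mudo_ad') == created
// recast.re(v='73', u_from='F', u_to='C') == 205/9
// cabinet.peekin(p='/') == [desloke/, snasmi, wugi/]


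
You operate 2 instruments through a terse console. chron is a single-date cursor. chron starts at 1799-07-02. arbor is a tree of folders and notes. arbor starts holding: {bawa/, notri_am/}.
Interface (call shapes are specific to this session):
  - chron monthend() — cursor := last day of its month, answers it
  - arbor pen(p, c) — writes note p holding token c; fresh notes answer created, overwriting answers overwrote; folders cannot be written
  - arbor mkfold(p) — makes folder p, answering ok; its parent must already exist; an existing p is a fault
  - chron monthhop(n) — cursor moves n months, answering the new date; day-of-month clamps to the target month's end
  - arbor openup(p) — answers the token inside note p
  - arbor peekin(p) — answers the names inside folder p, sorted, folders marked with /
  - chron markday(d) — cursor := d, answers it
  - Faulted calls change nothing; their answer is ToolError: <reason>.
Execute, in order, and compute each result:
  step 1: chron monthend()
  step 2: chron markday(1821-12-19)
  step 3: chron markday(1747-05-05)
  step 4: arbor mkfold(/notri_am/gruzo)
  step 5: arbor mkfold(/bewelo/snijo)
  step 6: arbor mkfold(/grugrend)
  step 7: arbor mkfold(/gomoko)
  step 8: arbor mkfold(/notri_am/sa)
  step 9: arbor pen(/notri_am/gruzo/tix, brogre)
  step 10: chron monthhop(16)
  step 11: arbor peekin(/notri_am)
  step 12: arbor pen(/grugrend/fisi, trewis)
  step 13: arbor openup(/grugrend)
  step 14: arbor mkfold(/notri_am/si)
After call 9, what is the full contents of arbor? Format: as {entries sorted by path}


Answer: {bawa/, gomoko/, grugrend/, notri_am/, notri_am/gruzo/, notri_am/gruzo/tix=brogre, notri_am/sa/}

Derivation:
! chron monthend() : 1799-07-31
! chron markday(d=1821-12-19) : 1821-12-19
! chron markday(d=1747-05-05) : 1747-05-05
! arbor mkfold(p=/notri_am/gruzo) : ok
! arbor mkfold(p=/bewelo/snijo) : ToolError: no parent
! arbor mkfold(p=/grugrend) : ok
! arbor mkfold(p=/gomoko) : ok
! arbor mkfold(p=/notri_am/sa) : ok
! arbor pen(p=/notri_am/gruzo/tix, c=brogre) : created
! chron monthhop(n=16) : 1748-09-05
! arbor peekin(p=/notri_am) : [gruzo/, sa/]
! arbor pen(p=/grugrend/fisi, c=trewis) : created
! arbor openup(p=/grugrend) : ToolError: is a directory
! arbor mkfold(p=/notri_am/si) : ok


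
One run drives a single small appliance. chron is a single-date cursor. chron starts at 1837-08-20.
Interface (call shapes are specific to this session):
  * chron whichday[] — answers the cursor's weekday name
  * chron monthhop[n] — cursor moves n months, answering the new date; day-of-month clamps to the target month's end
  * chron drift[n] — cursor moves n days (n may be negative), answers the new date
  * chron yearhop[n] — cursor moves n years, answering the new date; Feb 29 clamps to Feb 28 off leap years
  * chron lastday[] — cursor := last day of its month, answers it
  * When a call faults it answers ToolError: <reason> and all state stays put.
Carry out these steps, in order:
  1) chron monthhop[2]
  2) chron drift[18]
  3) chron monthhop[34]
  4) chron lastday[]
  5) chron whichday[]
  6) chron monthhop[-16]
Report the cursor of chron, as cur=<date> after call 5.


Step: chron monthhop[n=2]
Result: 1837-10-20
Step: chron drift[n=18]
Result: 1837-11-07
Step: chron monthhop[n=34]
Result: 1840-09-07
Step: chron lastday[]
Result: 1840-09-30
Step: chron whichday[]
Result: Wednesday
Step: chron monthhop[n=-16]
Result: 1839-05-30

Answer: cur=1840-09-30


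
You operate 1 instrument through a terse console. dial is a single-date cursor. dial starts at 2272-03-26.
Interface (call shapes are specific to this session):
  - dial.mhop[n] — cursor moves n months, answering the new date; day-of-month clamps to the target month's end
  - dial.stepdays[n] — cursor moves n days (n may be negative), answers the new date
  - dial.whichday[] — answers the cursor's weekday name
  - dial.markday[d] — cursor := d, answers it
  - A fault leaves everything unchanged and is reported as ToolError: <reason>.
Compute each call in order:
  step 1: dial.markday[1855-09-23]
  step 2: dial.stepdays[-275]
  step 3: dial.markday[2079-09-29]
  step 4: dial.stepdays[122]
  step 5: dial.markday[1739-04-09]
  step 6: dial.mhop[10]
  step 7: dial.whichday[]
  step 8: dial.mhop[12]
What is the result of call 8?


I use markday on d='1855-09-23', — result: 1855-09-23.
I try stepdays on n='-275', → 1854-12-22.
Now I run markday on d='2079-09-29', and get 2079-09-29.
Calling stepdays on n='122', giving 2080-01-29.
I use markday on d='1739-04-09', giving 1739-04-09.
Next I call mhop on n='10', — result: 1740-02-09.
I use whichday(), — result: Tuesday.
I use mhop on n='12', giving 1741-02-09.

Answer: 1741-02-09


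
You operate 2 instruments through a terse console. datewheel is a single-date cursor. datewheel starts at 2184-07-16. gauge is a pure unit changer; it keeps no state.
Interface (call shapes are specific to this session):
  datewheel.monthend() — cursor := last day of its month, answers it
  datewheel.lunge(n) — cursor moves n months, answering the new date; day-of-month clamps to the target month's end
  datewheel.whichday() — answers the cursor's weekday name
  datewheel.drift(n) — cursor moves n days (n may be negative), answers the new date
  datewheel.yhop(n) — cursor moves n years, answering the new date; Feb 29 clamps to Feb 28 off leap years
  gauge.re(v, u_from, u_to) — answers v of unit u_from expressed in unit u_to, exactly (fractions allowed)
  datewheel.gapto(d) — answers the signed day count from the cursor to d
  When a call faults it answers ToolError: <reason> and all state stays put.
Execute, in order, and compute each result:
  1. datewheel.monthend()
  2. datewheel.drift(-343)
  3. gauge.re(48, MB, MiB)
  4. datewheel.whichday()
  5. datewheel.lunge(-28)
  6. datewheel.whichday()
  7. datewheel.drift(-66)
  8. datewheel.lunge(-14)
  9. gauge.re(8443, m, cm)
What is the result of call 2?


> datewheel.monthend
  2184-07-31
> datewheel.drift -343
  2183-08-23
> gauge.re 48 MB MiB
  46875/1024
> datewheel.whichday
  Saturday
> datewheel.lunge -28
  2181-04-23
> datewheel.whichday
  Monday
> datewheel.drift -66
  2181-02-16
> datewheel.lunge -14
  2179-12-16
> gauge.re 8443 m cm
  844300

Answer: 2183-08-23


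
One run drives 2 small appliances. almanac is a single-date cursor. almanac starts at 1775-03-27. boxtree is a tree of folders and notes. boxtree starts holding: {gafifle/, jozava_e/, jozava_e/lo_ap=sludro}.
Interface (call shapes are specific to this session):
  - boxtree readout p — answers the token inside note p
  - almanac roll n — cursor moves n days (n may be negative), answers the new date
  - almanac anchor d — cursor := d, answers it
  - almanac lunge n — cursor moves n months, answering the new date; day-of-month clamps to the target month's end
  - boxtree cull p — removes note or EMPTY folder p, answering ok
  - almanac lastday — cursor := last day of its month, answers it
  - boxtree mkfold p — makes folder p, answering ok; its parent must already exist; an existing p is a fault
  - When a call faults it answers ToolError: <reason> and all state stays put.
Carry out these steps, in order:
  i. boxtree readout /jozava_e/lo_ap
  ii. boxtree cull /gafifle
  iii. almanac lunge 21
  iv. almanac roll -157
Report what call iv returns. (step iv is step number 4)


Answer: 1776-07-23

Derivation:
>> boxtree readout(p=/jozava_e/lo_ap)
<< sludro
>> boxtree cull(p=/gafifle)
<< ok
>> almanac lunge(n=21)
<< 1776-12-27
>> almanac roll(n=-157)
<< 1776-07-23


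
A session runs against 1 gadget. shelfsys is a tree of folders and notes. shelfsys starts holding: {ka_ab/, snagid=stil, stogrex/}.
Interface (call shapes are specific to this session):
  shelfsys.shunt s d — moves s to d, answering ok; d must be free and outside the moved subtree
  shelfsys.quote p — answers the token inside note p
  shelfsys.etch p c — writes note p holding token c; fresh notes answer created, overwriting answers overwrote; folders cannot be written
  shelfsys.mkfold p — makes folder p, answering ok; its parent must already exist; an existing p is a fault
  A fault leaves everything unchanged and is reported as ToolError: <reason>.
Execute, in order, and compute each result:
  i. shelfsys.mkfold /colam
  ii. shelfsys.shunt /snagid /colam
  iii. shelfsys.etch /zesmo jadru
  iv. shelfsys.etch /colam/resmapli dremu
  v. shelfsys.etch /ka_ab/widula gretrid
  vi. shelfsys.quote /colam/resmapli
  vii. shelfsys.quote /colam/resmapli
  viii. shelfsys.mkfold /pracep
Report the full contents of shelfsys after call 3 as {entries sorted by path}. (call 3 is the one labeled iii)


Answer: {colam/, ka_ab/, snagid=stil, stogrex/, zesmo=jadru}

Derivation:
;; shelfsys.mkfold(p: /colam) : ok
;; shelfsys.shunt(s: /snagid, d: /colam) : ToolError: exists
;; shelfsys.etch(p: /zesmo, c: jadru) : created
;; shelfsys.etch(p: /colam/resmapli, c: dremu) : created
;; shelfsys.etch(p: /ka_ab/widula, c: gretrid) : created
;; shelfsys.quote(p: /colam/resmapli) : dremu
;; shelfsys.quote(p: /colam/resmapli) : dremu
;; shelfsys.mkfold(p: /pracep) : ok


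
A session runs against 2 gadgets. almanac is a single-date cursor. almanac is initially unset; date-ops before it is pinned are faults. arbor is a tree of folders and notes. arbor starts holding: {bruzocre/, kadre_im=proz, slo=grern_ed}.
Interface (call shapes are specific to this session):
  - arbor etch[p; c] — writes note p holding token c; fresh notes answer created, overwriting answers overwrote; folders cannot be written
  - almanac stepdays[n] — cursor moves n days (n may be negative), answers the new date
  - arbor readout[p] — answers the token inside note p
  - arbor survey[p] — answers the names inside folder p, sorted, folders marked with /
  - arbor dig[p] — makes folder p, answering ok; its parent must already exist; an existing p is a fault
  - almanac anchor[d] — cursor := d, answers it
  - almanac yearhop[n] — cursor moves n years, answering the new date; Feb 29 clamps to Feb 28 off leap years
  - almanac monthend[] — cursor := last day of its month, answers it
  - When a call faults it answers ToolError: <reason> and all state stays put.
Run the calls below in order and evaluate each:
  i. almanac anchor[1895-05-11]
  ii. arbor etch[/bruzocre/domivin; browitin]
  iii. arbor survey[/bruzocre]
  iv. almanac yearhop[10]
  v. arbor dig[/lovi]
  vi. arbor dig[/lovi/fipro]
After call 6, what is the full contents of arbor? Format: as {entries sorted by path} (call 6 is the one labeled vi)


Answer: {bruzocre/, bruzocre/domivin=browitin, kadre_im=proz, lovi/, lovi/fipro/, slo=grern_ed}

Derivation:
-- 1. almanac anchor(d='1895-05-11') ~> 1895-05-11
-- 2. arbor etch(p='/bruzocre/domivin', c='browitin') ~> created
-- 3. arbor survey(p='/bruzocre') ~> [domivin]
-- 4. almanac yearhop(n='10') ~> 1905-05-11
-- 5. arbor dig(p='/lovi') ~> ok
-- 6. arbor dig(p='/lovi/fipro') ~> ok


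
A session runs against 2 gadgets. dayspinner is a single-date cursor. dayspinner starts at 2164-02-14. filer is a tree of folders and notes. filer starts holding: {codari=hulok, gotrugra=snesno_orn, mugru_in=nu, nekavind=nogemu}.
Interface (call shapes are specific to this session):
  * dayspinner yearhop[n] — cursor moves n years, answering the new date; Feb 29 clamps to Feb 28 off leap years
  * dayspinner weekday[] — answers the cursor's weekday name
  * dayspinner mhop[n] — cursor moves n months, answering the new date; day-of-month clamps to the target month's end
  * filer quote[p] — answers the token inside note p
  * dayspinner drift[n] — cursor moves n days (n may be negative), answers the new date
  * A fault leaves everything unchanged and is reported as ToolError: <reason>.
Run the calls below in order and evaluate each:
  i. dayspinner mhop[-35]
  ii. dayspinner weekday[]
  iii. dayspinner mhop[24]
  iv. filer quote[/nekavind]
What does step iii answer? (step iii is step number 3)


Answer: 2163-03-14

Derivation:
→ dayspinner mhop(n: -35)
← 2161-03-14
→ dayspinner weekday()
← Saturday
→ dayspinner mhop(n: 24)
← 2163-03-14
→ filer quote(p: /nekavind)
← nogemu


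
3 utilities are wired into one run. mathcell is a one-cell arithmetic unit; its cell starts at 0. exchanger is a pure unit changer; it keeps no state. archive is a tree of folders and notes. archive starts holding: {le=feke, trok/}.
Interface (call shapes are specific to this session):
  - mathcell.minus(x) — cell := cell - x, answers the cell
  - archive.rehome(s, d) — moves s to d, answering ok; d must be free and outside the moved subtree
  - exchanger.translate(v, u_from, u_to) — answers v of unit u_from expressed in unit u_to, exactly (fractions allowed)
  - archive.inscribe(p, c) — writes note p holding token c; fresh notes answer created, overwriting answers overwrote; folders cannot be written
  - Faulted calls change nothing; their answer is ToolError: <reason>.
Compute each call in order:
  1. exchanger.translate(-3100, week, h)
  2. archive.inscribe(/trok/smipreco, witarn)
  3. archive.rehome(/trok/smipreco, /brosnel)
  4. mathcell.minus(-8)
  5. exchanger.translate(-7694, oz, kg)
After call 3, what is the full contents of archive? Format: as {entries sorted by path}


> translate v→-3100 u_from→week u_to→h
= -520800
> inscribe p→/trok/smipreco c→witarn
= created
> rehome s→/trok/smipreco d→/brosnel
= ok
> minus x→-8
= 8
> translate v→-7694 u_from→oz u_to→kg
= -174496984739/800000000

Answer: {brosnel=witarn, le=feke, trok/}


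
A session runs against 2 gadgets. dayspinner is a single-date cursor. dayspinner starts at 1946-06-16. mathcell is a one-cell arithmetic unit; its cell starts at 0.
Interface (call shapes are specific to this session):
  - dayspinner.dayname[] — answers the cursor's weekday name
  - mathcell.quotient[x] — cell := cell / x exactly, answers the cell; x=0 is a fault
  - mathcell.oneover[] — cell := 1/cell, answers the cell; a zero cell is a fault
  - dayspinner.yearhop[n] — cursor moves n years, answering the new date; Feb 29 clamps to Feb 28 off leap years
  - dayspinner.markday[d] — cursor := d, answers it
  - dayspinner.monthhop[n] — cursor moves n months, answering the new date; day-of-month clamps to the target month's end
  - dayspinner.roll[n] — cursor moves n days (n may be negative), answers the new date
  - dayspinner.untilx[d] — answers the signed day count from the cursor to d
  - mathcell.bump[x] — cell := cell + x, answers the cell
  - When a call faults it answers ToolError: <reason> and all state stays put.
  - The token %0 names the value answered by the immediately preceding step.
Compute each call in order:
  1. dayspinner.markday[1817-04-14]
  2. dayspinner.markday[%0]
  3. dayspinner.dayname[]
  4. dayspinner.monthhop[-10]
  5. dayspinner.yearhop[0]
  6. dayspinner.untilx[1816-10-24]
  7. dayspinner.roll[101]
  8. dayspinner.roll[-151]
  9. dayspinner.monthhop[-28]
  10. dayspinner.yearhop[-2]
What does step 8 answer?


Answer: 1816-04-25

Derivation:
;; markday(d=1817-04-14) -> 1817-04-14
;; markday(d=%0) -> 1817-04-14
;; dayname() -> Monday
;; monthhop(n=-10) -> 1816-06-14
;; yearhop(n=0) -> 1816-06-14
;; untilx(d=1816-10-24) -> 132
;; roll(n=101) -> 1816-09-23
;; roll(n=-151) -> 1816-04-25
;; monthhop(n=-28) -> 1813-12-25
;; yearhop(n=-2) -> 1811-12-25


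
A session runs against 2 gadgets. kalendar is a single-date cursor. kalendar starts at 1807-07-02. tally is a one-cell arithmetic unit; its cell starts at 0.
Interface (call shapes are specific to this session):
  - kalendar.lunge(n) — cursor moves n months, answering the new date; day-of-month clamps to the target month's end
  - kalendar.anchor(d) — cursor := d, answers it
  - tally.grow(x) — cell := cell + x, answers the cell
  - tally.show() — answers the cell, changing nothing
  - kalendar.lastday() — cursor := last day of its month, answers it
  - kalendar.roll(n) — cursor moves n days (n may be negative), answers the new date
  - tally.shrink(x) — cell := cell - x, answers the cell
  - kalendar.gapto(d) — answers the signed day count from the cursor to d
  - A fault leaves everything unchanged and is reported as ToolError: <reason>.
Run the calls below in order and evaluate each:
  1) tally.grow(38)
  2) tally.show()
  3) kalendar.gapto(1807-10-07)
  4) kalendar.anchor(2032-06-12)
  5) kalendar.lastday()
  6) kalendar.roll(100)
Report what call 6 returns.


Answer: 2032-10-08

Derivation:
Do: tally.grow[38]
See: 38
Do: tally.show[]
See: 38
Do: kalendar.gapto[1807-10-07]
See: 97
Do: kalendar.anchor[2032-06-12]
See: 2032-06-12
Do: kalendar.lastday[]
See: 2032-06-30
Do: kalendar.roll[100]
See: 2032-10-08


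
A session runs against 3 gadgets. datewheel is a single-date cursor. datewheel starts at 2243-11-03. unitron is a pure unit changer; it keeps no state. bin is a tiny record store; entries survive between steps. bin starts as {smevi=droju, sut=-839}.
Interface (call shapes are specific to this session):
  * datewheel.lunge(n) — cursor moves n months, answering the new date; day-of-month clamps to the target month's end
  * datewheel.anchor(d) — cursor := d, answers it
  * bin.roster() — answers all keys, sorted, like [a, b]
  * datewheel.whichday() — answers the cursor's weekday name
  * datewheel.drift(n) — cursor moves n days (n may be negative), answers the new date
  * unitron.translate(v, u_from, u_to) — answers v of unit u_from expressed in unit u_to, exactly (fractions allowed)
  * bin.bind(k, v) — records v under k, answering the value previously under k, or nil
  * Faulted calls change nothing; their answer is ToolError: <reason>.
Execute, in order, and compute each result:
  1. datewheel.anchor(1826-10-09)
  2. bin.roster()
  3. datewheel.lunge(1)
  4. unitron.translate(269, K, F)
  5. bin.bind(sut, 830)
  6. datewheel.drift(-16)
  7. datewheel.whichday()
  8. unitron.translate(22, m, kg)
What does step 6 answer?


Answer: 1826-10-24

Derivation:
>> datewheel.anchor(d=1826-10-09)
<< 1826-10-09
>> bin.roster()
<< [smevi, sut]
>> datewheel.lunge(n=1)
<< 1826-11-09
>> unitron.translate(v=269, u_from=K, u_to=F)
<< 2453/100
>> bin.bind(k=sut, v=830)
<< -839
>> datewheel.drift(n=-16)
<< 1826-10-24
>> datewheel.whichday()
<< Tuesday
>> unitron.translate(v=22, u_from=m, u_to=kg)
<< ToolError: incompatible units


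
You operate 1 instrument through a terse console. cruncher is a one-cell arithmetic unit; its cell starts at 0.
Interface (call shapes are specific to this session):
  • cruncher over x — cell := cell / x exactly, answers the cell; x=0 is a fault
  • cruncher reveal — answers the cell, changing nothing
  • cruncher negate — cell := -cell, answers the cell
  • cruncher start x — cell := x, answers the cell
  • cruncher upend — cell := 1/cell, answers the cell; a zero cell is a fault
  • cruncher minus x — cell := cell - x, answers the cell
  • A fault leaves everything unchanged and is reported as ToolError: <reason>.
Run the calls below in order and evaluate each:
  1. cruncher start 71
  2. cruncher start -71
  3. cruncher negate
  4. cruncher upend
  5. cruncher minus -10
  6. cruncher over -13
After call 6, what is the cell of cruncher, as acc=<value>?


Answer: acc=-711/923

Derivation:
I run cruncher start(x: 71): 71.
I try cruncher start(x: -71), which returns -71.
Invoking cruncher negate(), → 71.
I run cruncher upend(), and get 1/71.
I invoke cruncher minus(x: -10), and see 711/71.
Then cruncher over(x: -13), and observe -711/923.


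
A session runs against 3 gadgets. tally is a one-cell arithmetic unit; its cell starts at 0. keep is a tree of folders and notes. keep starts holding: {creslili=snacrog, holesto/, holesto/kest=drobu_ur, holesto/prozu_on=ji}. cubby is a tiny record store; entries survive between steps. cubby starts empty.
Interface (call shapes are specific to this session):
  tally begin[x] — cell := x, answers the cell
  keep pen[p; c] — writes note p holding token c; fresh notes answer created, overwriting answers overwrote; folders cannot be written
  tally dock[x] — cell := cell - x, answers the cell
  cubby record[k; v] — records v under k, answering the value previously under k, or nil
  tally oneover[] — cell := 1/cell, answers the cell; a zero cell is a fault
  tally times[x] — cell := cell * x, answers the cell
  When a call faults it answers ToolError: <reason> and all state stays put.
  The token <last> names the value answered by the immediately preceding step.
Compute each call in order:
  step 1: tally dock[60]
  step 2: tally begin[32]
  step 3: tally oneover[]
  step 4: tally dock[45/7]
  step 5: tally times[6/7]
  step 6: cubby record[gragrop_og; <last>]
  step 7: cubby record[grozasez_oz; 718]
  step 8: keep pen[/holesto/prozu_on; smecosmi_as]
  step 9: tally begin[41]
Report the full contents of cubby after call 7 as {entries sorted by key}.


Answer: {gragrop_og=-4299/784, grozasez_oz=718}

Derivation:
// 1. tally dock(x→60) ~> -60
// 2. tally begin(x→32) ~> 32
// 3. tally oneover() ~> 1/32
// 4. tally dock(x→45/7) ~> -1433/224
// 5. tally times(x→6/7) ~> -4299/784
// 6. cubby record(k→gragrop_og, v→<last>) ~> nil
// 7. cubby record(k→grozasez_oz, v→718) ~> nil
// 8. keep pen(p→/holesto/prozu_on, c→smecosmi_as) ~> overwrote
// 9. tally begin(x→41) ~> 41


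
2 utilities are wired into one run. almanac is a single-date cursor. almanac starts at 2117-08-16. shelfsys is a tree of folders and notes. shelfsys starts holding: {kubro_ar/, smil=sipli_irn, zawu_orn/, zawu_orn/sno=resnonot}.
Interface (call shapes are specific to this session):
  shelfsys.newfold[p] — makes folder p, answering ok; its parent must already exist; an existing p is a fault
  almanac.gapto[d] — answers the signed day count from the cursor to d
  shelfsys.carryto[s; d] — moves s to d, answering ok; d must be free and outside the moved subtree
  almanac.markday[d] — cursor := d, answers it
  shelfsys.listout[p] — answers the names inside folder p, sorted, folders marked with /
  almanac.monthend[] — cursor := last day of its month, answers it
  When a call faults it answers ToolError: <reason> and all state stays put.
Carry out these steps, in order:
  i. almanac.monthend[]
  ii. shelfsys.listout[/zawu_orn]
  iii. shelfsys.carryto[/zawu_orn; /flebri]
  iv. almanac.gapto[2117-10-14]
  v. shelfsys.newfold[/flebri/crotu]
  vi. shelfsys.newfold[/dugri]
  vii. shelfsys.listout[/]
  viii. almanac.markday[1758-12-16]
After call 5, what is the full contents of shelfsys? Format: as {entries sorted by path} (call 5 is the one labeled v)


>>> almanac.monthend
:: 2117-08-31
>>> shelfsys.listout /zawu_orn
:: [sno]
>>> shelfsys.carryto /zawu_orn /flebri
:: ok
>>> almanac.gapto 2117-10-14
:: 44
>>> shelfsys.newfold /flebri/crotu
:: ok
>>> shelfsys.newfold /dugri
:: ok
>>> shelfsys.listout /
:: [dugri/, flebri/, kubro_ar/, smil]
>>> almanac.markday 1758-12-16
:: 1758-12-16

Answer: {flebri/, flebri/crotu/, flebri/sno=resnonot, kubro_ar/, smil=sipli_irn}


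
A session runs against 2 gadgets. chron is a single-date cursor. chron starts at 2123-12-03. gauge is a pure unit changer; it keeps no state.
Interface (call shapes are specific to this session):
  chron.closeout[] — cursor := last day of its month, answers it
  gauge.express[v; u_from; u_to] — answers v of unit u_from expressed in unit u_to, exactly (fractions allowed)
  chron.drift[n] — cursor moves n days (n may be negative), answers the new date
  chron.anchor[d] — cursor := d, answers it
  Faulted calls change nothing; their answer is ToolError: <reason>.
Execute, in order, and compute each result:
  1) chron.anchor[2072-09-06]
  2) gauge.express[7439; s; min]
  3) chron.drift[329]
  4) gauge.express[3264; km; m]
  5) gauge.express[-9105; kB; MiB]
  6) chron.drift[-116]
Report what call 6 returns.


I try chron.anchor with d='2072-09-06', — result: 2072-09-06.
Now I run gauge.express with v='7439', u_from='s', u_to='min', giving 7439/60.
I use chron.drift with n='329', — result: 2073-08-01.
I run gauge.express with v='3264', u_from='km', u_to='m', which returns 3264000.
Next I call gauge.express with v='-9105', u_from='kB', u_to='MiB', and get -1138125/131072.
Now I run chron.drift with n='-116', giving 2073-04-07.

Answer: 2073-04-07


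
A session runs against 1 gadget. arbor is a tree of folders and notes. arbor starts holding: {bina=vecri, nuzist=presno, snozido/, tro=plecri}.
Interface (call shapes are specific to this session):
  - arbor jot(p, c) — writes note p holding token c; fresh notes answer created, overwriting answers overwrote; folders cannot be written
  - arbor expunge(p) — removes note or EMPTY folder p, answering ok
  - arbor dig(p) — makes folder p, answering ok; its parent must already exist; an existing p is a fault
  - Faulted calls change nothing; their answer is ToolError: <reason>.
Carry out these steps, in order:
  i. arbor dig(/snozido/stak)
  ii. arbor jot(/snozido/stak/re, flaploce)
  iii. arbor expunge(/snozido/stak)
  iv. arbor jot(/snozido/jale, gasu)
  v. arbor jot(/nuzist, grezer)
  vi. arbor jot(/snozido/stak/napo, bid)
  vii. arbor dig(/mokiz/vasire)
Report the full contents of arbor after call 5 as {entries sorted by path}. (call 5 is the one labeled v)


Answer: {bina=vecri, nuzist=grezer, snozido/, snozido/jale=gasu, snozido/stak/, snozido/stak/re=flaploce, tro=plecri}

Derivation:
% arbor dig p=/snozido/stak
:: ok
% arbor jot p=/snozido/stak/re c=flaploce
:: created
% arbor expunge p=/snozido/stak
:: ToolError: not empty
% arbor jot p=/snozido/jale c=gasu
:: created
% arbor jot p=/nuzist c=grezer
:: overwrote
% arbor jot p=/snozido/stak/napo c=bid
:: created
% arbor dig p=/mokiz/vasire
:: ToolError: no parent


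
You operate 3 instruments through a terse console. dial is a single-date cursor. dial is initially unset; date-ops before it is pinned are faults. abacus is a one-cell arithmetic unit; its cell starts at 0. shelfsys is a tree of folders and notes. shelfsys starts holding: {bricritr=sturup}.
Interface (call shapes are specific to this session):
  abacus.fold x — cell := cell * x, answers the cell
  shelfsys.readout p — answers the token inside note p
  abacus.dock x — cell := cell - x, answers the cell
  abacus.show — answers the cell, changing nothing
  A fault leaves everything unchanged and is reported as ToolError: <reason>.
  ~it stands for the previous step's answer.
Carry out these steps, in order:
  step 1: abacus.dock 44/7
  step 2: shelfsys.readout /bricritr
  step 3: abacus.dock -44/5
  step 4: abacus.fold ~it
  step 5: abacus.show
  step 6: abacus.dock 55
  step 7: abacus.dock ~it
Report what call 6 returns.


Answer: -59631/1225

Derivation:
[in] abacus.dock x='44/7'
[out] -44/7
[in] shelfsys.readout p='/bricritr'
[out] sturup
[in] abacus.dock x='-44/5'
[out] 88/35
[in] abacus.fold x='~it'
[out] 7744/1225
[in] abacus.show
[out] 7744/1225
[in] abacus.dock x='55'
[out] -59631/1225
[in] abacus.dock x='~it'
[out] 0


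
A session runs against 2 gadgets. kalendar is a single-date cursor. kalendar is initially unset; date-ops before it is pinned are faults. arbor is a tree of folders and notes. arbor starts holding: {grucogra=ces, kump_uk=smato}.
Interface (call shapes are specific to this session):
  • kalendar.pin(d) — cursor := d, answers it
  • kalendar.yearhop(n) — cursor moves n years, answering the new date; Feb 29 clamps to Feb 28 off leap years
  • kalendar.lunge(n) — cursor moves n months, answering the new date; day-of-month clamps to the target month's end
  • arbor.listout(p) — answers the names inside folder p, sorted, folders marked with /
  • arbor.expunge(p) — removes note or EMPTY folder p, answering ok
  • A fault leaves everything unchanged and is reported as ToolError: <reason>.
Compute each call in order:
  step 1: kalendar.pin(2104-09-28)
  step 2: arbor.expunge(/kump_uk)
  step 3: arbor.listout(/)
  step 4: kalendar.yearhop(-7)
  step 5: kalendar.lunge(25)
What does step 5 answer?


Answer: 2099-10-28

Derivation:
Then kalendar.pin with 2104-09-28, and observe 2104-09-28.
Using arbor.expunge with /kump_uk: ok.
I run arbor.listout with /, and get [grucogra].
Calling kalendar.yearhop with -7: 2097-09-28.
I try kalendar.lunge with 25, and observe 2099-10-28.


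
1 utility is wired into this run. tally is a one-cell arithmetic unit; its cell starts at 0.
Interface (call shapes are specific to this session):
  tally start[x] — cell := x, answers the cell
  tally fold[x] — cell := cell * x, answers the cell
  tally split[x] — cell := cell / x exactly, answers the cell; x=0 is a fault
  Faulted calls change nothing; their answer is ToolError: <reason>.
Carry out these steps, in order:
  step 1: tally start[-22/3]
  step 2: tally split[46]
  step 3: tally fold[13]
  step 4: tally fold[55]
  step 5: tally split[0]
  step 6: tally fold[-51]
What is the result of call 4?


$ tally start x: -22/3
  -22/3
$ tally split x: 46
  -11/69
$ tally fold x: 13
  -143/69
$ tally fold x: 55
  -7865/69
$ tally split x: 0
  ToolError: division by zero
$ tally fold x: -51
  133705/23

Answer: -7865/69


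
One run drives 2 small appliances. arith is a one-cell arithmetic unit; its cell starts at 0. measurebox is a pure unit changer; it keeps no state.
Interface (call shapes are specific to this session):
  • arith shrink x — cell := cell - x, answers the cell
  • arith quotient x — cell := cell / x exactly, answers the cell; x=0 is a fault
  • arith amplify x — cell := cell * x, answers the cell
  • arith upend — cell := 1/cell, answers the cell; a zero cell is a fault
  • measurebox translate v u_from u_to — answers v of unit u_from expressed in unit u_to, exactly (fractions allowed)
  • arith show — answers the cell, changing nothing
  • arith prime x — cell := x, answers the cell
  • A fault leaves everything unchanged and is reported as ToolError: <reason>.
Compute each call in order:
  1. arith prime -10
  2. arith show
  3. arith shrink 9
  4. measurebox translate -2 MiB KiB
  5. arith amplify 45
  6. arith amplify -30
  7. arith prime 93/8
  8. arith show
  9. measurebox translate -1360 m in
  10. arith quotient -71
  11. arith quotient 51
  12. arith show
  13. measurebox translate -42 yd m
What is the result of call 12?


Answer: -31/9656

Derivation:
·→ arith prime(x: -10)
·← -10
·→ arith show()
·← -10
·→ arith shrink(x: 9)
·← -19
·→ measurebox translate(v: -2, u_from: MiB, u_to: KiB)
·← -2048
·→ arith amplify(x: 45)
·← -855
·→ arith amplify(x: -30)
·← 25650
·→ arith prime(x: 93/8)
·← 93/8
·→ arith show()
·← 93/8
·→ measurebox translate(v: -1360, u_from: m, u_to: in)
·← -6800000/127
·→ arith quotient(x: -71)
·← -93/568
·→ arith quotient(x: 51)
·← -31/9656
·→ arith show()
·← -31/9656
·→ measurebox translate(v: -42, u_from: yd, u_to: m)
·← -24003/625


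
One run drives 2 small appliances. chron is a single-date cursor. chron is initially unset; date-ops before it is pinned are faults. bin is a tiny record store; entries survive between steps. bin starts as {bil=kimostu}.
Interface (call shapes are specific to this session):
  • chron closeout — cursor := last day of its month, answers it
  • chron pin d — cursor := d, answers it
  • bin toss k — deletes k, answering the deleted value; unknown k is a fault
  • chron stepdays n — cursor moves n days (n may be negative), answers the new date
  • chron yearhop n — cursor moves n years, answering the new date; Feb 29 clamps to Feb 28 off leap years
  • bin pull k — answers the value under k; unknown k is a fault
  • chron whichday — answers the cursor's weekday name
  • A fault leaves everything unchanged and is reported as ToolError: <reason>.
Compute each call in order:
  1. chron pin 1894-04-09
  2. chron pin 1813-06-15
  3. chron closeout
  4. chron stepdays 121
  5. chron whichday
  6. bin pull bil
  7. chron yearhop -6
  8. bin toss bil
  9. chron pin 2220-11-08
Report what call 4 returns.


CALL chron pin[d→1894-04-09]
RET  1894-04-09
CALL chron pin[d→1813-06-15]
RET  1813-06-15
CALL chron closeout[]
RET  1813-06-30
CALL chron stepdays[n→121]
RET  1813-10-29
CALL chron whichday[]
RET  Friday
CALL bin pull[k→bil]
RET  kimostu
CALL chron yearhop[n→-6]
RET  1807-10-29
CALL bin toss[k→bil]
RET  kimostu
CALL chron pin[d→2220-11-08]
RET  2220-11-08

Answer: 1813-10-29
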